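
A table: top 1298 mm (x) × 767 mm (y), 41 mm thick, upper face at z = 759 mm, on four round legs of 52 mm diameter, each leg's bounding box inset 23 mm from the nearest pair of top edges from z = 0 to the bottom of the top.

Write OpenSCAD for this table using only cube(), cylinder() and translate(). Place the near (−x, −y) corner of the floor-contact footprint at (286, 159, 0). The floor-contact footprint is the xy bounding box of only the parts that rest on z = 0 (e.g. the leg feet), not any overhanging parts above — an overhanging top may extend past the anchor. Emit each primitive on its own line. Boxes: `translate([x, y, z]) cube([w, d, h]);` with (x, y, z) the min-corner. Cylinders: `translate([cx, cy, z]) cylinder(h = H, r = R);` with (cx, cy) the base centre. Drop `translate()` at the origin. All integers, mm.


translate([263, 136, 718]) cube([1298, 767, 41]);
translate([312, 185, 0]) cylinder(h = 718, r = 26);
translate([1512, 185, 0]) cylinder(h = 718, r = 26);
translate([312, 854, 0]) cylinder(h = 718, r = 26);
translate([1512, 854, 0]) cylinder(h = 718, r = 26);


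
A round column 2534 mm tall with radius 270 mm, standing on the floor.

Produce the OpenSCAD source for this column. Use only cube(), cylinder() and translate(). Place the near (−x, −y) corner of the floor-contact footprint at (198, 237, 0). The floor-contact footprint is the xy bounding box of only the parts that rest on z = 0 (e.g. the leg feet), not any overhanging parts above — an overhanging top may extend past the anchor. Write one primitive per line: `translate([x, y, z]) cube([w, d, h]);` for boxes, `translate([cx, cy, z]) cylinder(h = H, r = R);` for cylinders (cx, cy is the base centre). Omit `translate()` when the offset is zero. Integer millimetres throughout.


translate([468, 507, 0]) cylinder(h = 2534, r = 270);


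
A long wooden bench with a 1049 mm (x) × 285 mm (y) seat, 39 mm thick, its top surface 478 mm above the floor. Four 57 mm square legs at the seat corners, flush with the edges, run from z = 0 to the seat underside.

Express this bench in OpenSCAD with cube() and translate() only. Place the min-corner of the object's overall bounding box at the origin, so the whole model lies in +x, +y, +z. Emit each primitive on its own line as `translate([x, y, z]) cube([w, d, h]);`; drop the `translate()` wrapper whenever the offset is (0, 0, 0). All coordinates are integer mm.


translate([0, 0, 439]) cube([1049, 285, 39]);
cube([57, 57, 439]);
translate([0, 228, 0]) cube([57, 57, 439]);
translate([992, 0, 0]) cube([57, 57, 439]);
translate([992, 228, 0]) cube([57, 57, 439]);


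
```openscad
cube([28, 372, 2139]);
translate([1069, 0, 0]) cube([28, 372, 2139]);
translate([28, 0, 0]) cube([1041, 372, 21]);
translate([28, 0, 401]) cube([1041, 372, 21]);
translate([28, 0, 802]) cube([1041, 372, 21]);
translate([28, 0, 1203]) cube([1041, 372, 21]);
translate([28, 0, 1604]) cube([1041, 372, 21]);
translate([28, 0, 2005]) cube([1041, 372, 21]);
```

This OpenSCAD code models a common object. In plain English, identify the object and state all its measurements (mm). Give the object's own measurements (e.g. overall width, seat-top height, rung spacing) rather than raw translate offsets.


An open bookshelf. Two side panels, each 28 mm thick, 372 mm deep and 2139 mm tall, stand 1097 mm apart (outside-to-outside). Between them sit 6 shelves, each 21 mm thick and 372 mm deep, spanning the full gap between the sides. The bottom shelf rests on the floor (its underside at z = 0) and the clear gap between one shelf's top and the next shelf's underside is 380 mm.


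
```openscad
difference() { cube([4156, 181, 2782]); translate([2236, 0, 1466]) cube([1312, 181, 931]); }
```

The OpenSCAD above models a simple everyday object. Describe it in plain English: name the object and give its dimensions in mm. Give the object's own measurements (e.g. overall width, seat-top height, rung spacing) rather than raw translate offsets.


A wall 4156 mm long (x), 181 mm thick (y), 2782 mm tall, with a rectangular window opening cut through it. The opening is 1312 mm wide and 931 mm tall; its sill is at z = 1466 mm and its near (−x) edge is 2236 mm from the wall's −x end. The opening passes through the full wall thickness.


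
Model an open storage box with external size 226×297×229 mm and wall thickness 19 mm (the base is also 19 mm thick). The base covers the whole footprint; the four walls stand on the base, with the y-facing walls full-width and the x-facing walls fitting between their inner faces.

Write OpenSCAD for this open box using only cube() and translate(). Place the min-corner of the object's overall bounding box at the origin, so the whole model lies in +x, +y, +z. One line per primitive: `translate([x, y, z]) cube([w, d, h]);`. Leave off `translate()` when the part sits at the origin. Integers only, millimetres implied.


cube([226, 297, 19]);
translate([0, 0, 19]) cube([226, 19, 210]);
translate([0, 278, 19]) cube([226, 19, 210]);
translate([0, 19, 19]) cube([19, 259, 210]);
translate([207, 19, 19]) cube([19, 259, 210]);


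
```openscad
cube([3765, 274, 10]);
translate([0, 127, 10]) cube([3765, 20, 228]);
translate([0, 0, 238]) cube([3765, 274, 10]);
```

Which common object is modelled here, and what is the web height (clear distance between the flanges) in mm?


An I-beam. The web height is 228 mm.

Two wide flanges with a thin centred web — an I-beam. Overall 248 mm minus two 10 mm flanges gives a web of 248 − 2·10 = 228 mm.


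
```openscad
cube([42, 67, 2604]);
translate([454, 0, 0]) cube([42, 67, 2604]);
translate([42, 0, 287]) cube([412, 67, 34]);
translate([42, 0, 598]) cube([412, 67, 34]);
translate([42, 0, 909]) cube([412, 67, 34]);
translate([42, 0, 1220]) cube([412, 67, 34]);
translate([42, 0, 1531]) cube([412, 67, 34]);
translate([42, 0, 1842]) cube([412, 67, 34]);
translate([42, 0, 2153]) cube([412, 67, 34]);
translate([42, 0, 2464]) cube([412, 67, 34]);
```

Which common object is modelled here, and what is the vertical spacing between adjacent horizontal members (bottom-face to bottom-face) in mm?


A ladder. The rung spacing is 311 mm.

Two tall 42×67 posts with 8 short bars between them — a ladder. Adjacent rungs sit at z = 287 and z = 598, so the spacing is 598 − 287 = 311 mm.


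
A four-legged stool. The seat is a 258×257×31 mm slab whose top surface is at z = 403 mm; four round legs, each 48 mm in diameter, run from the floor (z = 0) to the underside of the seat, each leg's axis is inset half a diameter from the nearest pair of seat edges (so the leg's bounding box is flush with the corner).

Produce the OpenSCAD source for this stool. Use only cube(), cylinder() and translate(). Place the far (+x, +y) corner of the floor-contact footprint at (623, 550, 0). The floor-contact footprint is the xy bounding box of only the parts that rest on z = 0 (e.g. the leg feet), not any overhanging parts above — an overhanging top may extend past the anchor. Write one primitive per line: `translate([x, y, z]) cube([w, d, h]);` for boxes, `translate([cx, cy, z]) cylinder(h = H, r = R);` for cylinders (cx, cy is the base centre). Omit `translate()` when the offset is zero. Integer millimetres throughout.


// leg_h = 403 - 31 = 372
translate([365, 293, 372]) cube([258, 257, 31]);
translate([389, 317, 0]) cylinder(h = 372, r = 24);
translate([599, 317, 0]) cylinder(h = 372, r = 24);
translate([389, 526, 0]) cylinder(h = 372, r = 24);
translate([599, 526, 0]) cylinder(h = 372, r = 24);


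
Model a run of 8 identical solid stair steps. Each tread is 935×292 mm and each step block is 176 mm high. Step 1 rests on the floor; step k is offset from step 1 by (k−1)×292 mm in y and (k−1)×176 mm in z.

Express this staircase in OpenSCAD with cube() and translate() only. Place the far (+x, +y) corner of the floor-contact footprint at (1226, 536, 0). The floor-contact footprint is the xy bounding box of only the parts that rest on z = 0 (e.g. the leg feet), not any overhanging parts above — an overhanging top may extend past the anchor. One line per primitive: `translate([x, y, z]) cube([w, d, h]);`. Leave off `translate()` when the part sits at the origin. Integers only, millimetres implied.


translate([291, 244, 0]) cube([935, 292, 176]);
translate([291, 536, 176]) cube([935, 292, 176]);
translate([291, 828, 352]) cube([935, 292, 176]);
translate([291, 1120, 528]) cube([935, 292, 176]);
translate([291, 1412, 704]) cube([935, 292, 176]);
translate([291, 1704, 880]) cube([935, 292, 176]);
translate([291, 1996, 1056]) cube([935, 292, 176]);
translate([291, 2288, 1232]) cube([935, 292, 176]);


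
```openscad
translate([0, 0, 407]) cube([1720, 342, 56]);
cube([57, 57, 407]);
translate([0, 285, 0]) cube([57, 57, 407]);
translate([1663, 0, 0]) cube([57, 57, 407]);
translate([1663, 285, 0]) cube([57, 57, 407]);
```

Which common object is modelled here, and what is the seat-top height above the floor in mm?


A bench. The seat-top height is 463 mm.

A long slab on four corner posts — a bench. The slab sits at z = 407 with thickness 56, so the top is 407 + 56 = 463 mm.


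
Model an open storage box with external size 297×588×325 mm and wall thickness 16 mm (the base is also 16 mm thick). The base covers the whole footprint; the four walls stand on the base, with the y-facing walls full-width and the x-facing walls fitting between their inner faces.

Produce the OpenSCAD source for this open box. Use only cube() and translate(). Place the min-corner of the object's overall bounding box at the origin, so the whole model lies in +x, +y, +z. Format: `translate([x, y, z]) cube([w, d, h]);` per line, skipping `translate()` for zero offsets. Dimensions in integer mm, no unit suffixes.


cube([297, 588, 16]);
translate([0, 0, 16]) cube([297, 16, 309]);
translate([0, 572, 16]) cube([297, 16, 309]);
translate([0, 16, 16]) cube([16, 556, 309]);
translate([281, 16, 16]) cube([16, 556, 309]);


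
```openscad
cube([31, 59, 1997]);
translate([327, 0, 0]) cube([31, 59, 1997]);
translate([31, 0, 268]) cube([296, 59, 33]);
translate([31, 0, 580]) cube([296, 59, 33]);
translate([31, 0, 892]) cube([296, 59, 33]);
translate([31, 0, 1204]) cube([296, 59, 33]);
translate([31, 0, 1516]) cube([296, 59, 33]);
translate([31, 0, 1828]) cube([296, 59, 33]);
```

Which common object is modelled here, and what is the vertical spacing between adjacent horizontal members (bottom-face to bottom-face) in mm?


A ladder. The rung spacing is 312 mm.

Two tall 31×59 posts with 6 short bars between them — a ladder. Adjacent rungs sit at z = 268 and z = 580, so the spacing is 580 − 268 = 312 mm.


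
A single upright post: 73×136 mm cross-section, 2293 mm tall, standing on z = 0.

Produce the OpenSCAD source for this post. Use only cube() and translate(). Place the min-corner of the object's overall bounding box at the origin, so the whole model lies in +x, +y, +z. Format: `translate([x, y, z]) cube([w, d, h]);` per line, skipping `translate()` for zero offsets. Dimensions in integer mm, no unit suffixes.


cube([73, 136, 2293]);


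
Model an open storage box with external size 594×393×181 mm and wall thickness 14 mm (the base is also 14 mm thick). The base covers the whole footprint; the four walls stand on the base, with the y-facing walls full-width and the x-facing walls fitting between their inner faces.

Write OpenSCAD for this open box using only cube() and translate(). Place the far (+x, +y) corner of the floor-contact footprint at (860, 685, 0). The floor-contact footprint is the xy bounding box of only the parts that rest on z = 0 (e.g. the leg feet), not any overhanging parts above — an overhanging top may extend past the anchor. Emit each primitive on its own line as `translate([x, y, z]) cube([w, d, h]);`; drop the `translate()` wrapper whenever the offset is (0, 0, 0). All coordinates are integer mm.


translate([266, 292, 0]) cube([594, 393, 14]);
translate([266, 292, 14]) cube([594, 14, 167]);
translate([266, 671, 14]) cube([594, 14, 167]);
translate([266, 306, 14]) cube([14, 365, 167]);
translate([846, 306, 14]) cube([14, 365, 167]);


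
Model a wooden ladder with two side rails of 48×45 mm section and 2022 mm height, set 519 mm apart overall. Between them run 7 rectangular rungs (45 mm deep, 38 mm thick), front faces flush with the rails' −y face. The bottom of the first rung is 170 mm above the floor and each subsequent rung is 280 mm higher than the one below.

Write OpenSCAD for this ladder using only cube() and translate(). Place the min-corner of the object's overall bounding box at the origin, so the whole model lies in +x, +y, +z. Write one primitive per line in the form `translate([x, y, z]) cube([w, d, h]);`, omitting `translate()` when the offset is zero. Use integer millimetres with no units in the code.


// rung span = 519 - 2*48 = 423
// rung[k] z = 170 + k*280
cube([48, 45, 2022]);
translate([471, 0, 0]) cube([48, 45, 2022]);
translate([48, 0, 170]) cube([423, 45, 38]);
translate([48, 0, 450]) cube([423, 45, 38]);
translate([48, 0, 730]) cube([423, 45, 38]);
translate([48, 0, 1010]) cube([423, 45, 38]);
translate([48, 0, 1290]) cube([423, 45, 38]);
translate([48, 0, 1570]) cube([423, 45, 38]);
translate([48, 0, 1850]) cube([423, 45, 38]);


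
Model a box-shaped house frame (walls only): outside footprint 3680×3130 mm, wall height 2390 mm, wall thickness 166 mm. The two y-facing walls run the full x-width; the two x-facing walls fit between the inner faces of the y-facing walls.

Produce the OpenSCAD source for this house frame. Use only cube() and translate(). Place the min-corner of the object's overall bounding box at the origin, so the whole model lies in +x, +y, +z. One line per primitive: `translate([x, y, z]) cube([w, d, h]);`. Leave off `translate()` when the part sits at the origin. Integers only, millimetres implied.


cube([3680, 166, 2390]);
translate([0, 2964, 0]) cube([3680, 166, 2390]);
translate([0, 166, 0]) cube([166, 2798, 2390]);
translate([3514, 166, 0]) cube([166, 2798, 2390]);


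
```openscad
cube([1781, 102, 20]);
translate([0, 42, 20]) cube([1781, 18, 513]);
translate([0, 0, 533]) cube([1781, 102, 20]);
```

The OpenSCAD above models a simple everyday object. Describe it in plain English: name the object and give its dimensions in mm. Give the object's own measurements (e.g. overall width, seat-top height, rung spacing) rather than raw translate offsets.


An I-beam lying along x, 1781 mm long. Overall section height 553 mm. Two flanges 102 mm wide (y) and 20 mm thick, one on the floor and one at the top; a web 18 mm thick runs between them, centred on the flange width.


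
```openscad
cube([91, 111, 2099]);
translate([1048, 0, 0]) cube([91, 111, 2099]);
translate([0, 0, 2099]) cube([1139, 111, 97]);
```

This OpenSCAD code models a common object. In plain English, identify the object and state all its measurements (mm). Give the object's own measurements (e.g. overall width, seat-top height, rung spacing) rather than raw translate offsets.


A door frame. The clear opening is 957 mm wide and 2099 mm high. Two 91 mm wide jambs, 111 mm deep, stand either side of the opening from the floor to the top of the opening. A 97 mm thick head sits across the top of both jambs, spanning the full outside width of the frame.


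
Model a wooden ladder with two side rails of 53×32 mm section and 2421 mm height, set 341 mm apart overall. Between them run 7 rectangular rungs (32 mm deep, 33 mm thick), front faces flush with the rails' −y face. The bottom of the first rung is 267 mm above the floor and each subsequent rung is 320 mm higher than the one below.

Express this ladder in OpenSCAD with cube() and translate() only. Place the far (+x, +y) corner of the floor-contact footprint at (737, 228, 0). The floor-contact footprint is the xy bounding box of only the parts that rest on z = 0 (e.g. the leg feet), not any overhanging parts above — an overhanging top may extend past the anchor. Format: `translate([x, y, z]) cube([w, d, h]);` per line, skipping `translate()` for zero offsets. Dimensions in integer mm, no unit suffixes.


translate([396, 196, 0]) cube([53, 32, 2421]);
translate([684, 196, 0]) cube([53, 32, 2421]);
translate([449, 196, 267]) cube([235, 32, 33]);
translate([449, 196, 587]) cube([235, 32, 33]);
translate([449, 196, 907]) cube([235, 32, 33]);
translate([449, 196, 1227]) cube([235, 32, 33]);
translate([449, 196, 1547]) cube([235, 32, 33]);
translate([449, 196, 1867]) cube([235, 32, 33]);
translate([449, 196, 2187]) cube([235, 32, 33]);


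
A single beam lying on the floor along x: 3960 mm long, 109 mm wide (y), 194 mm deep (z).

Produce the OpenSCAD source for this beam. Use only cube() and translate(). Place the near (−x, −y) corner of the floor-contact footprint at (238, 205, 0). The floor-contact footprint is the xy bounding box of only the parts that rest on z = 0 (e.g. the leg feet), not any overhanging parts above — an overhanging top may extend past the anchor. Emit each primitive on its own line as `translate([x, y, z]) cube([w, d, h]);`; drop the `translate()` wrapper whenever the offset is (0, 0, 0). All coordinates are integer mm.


translate([238, 205, 0]) cube([3960, 109, 194]);


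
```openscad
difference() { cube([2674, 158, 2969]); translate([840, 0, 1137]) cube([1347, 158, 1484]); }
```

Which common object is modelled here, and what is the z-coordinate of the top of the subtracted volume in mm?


A wall with a window opening. The window head height is 2621 mm.

A wall with a rectangular opening subtracted — a window. Sill at z = 1137, opening 1484 mm tall, so the head is at 1137 + 1484 = 2621 mm.


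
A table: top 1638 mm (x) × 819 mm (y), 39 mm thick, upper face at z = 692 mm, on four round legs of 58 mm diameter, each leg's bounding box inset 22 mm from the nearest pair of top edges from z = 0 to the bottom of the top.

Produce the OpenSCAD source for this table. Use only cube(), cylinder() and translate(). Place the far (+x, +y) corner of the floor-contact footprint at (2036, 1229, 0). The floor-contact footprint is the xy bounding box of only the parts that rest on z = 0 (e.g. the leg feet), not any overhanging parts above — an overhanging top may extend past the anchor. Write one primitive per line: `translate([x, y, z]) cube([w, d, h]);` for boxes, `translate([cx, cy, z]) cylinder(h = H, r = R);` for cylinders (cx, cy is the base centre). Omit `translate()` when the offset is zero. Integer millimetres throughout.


translate([420, 432, 653]) cube([1638, 819, 39]);
translate([471, 483, 0]) cylinder(h = 653, r = 29);
translate([2007, 483, 0]) cylinder(h = 653, r = 29);
translate([471, 1200, 0]) cylinder(h = 653, r = 29);
translate([2007, 1200, 0]) cylinder(h = 653, r = 29);


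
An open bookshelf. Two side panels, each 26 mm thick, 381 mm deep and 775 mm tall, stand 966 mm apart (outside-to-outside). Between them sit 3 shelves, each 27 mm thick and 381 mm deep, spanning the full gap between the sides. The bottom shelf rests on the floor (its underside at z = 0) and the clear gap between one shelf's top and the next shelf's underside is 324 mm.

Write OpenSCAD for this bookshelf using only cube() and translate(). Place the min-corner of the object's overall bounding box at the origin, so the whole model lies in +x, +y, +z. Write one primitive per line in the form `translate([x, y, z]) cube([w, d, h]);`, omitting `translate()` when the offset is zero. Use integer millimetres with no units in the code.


cube([26, 381, 775]);
translate([940, 0, 0]) cube([26, 381, 775]);
translate([26, 0, 0]) cube([914, 381, 27]);
translate([26, 0, 351]) cube([914, 381, 27]);
translate([26, 0, 702]) cube([914, 381, 27]);


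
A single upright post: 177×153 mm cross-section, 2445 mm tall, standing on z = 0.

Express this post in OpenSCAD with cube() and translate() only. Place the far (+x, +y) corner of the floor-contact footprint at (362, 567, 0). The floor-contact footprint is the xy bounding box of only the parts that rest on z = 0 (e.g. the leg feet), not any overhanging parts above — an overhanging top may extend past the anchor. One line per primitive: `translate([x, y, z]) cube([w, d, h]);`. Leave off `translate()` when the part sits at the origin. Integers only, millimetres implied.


translate([185, 414, 0]) cube([177, 153, 2445]);


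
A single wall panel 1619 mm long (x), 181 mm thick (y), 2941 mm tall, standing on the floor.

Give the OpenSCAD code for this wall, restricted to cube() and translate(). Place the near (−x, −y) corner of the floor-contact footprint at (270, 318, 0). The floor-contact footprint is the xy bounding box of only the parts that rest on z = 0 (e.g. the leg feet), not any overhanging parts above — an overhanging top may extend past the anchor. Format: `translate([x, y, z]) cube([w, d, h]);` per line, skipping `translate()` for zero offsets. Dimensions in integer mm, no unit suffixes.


translate([270, 318, 0]) cube([1619, 181, 2941]);


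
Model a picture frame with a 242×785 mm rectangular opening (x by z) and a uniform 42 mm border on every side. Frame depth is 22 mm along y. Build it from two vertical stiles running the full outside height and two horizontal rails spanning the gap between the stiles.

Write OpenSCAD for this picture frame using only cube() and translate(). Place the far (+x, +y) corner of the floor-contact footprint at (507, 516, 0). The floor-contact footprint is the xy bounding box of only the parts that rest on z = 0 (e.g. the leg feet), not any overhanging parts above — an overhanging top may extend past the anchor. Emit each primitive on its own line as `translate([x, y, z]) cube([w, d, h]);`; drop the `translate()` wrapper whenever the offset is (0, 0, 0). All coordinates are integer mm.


translate([181, 494, 0]) cube([42, 22, 869]);
translate([465, 494, 0]) cube([42, 22, 869]);
translate([223, 494, 0]) cube([242, 22, 42]);
translate([223, 494, 827]) cube([242, 22, 42]);


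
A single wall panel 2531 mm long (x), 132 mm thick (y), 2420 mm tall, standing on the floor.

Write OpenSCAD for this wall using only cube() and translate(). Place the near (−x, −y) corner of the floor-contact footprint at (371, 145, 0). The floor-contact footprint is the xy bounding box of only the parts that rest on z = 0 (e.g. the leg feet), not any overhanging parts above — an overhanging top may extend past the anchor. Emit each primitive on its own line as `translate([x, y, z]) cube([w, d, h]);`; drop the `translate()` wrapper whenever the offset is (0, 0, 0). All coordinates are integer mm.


translate([371, 145, 0]) cube([2531, 132, 2420]);


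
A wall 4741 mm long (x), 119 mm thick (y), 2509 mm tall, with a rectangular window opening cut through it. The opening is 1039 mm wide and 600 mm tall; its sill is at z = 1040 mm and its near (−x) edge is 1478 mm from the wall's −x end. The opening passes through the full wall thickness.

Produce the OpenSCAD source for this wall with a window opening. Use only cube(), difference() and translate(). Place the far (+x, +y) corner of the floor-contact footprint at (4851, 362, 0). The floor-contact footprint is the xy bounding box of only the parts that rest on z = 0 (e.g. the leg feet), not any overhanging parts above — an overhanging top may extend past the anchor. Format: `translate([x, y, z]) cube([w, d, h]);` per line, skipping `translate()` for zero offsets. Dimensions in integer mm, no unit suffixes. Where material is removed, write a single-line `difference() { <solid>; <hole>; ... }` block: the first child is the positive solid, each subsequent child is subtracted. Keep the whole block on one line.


difference() { translate([110, 243, 0]) cube([4741, 119, 2509]); translate([1588, 243, 1040]) cube([1039, 119, 600]); }


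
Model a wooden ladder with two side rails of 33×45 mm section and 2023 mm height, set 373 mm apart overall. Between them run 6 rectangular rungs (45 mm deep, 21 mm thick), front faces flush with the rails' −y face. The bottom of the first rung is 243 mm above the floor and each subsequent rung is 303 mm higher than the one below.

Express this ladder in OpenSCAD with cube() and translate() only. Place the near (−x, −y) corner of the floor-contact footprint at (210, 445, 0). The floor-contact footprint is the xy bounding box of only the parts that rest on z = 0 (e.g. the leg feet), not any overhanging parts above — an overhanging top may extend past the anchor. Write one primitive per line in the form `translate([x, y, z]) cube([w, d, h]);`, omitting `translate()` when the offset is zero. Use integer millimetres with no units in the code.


// rung span = 373 - 2*33 = 307
// rung[k] z = 243 + k*303
translate([210, 445, 0]) cube([33, 45, 2023]);
translate([550, 445, 0]) cube([33, 45, 2023]);
translate([243, 445, 243]) cube([307, 45, 21]);
translate([243, 445, 546]) cube([307, 45, 21]);
translate([243, 445, 849]) cube([307, 45, 21]);
translate([243, 445, 1152]) cube([307, 45, 21]);
translate([243, 445, 1455]) cube([307, 45, 21]);
translate([243, 445, 1758]) cube([307, 45, 21]);


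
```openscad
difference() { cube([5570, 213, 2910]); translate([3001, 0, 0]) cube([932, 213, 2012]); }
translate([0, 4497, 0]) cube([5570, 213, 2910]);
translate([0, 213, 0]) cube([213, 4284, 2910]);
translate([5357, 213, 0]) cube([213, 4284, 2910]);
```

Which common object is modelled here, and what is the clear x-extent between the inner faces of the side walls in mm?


A single room. The interior width is 5144 mm.

Four walls enclosing a rectangle with a door in the front wall — a room. Outside width 5570 minus two 213 mm walls gives 5144 mm.


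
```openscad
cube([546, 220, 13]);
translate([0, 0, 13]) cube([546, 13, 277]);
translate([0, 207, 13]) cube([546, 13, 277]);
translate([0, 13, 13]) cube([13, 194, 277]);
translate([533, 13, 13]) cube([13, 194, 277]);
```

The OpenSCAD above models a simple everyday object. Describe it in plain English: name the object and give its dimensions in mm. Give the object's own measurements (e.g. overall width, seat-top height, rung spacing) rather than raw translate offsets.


An open-topped rectangular box: outside dimensions 546×220×290 mm, with a uniform wall and base thickness of 13 mm. The base is a full 546×220 slab on the floor; four walls sit on top of the base. The front and back walls (the −y and +y sides) span the full width; the two side walls fit between them.


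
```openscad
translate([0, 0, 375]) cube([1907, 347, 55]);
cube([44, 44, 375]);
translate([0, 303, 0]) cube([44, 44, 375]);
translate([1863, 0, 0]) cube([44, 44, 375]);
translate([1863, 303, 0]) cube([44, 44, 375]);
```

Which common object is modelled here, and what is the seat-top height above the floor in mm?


A bench. The seat-top height is 430 mm.

A long slab on four corner posts — a bench. The slab sits at z = 375 with thickness 55, so the top is 375 + 55 = 430 mm.


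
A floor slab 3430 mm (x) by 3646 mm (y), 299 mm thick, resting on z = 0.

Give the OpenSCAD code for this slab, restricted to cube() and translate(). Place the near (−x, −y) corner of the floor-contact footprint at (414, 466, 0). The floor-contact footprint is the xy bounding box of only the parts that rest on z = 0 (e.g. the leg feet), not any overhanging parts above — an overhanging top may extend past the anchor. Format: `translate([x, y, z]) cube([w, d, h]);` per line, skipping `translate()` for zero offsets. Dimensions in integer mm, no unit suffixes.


translate([414, 466, 0]) cube([3430, 3646, 299]);


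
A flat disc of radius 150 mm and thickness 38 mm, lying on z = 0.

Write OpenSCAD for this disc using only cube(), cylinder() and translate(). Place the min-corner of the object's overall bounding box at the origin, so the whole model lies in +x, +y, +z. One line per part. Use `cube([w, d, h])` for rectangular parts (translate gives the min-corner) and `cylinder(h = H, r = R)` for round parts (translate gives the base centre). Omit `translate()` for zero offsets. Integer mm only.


translate([150, 150, 0]) cylinder(h = 38, r = 150);


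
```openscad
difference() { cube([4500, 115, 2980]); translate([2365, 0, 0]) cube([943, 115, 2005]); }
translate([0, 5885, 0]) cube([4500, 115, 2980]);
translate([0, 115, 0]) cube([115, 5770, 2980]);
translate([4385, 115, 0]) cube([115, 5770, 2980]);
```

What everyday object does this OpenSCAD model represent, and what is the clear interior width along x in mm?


A single room. The interior width is 4270 mm.

Four walls enclosing a rectangle with a door in the front wall — a room. Outside width 4500 minus two 115 mm walls gives 4270 mm.


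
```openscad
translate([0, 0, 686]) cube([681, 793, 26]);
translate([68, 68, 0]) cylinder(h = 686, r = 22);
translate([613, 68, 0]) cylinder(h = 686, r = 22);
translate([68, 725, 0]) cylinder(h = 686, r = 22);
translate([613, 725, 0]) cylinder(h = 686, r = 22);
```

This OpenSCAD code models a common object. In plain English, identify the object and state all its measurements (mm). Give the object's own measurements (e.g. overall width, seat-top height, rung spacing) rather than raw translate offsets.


A rectangular dining table. The top is 681×793×26 mm with its upper surface at z = 712 mm. It stands on four round legs of 44 mm diameter, each leg's bounding box inset 46 mm from the nearest pair of top edges, running from the floor to the underside of the top.


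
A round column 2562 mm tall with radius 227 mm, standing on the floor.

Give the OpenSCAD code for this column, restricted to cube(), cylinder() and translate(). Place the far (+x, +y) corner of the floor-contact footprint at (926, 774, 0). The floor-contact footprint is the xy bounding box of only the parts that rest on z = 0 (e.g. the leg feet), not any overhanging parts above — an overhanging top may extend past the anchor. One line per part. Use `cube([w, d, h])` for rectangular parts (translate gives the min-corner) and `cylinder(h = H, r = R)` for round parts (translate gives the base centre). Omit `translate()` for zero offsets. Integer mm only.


translate([699, 547, 0]) cylinder(h = 2562, r = 227);


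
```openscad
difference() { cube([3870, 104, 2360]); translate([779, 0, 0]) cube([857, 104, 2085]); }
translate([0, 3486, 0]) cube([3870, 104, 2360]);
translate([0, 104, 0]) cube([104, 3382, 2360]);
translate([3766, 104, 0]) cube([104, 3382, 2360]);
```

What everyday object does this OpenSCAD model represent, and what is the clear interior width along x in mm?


A single room. The interior width is 3662 mm.

Four walls enclosing a rectangle with a door in the front wall — a room. Outside width 3870 minus two 104 mm walls gives 3662 mm.


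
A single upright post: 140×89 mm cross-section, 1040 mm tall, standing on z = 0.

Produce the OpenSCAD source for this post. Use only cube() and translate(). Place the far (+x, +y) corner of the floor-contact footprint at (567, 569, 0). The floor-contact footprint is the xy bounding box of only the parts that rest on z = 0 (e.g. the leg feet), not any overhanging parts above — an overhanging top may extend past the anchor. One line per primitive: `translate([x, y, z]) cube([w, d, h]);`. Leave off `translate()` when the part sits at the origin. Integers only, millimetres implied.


translate([427, 480, 0]) cube([140, 89, 1040]);


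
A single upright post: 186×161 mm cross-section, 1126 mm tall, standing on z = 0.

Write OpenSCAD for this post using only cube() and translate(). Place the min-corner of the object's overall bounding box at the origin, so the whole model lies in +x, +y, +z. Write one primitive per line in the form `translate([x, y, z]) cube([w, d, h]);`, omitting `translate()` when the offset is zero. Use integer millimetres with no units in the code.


cube([186, 161, 1126]);


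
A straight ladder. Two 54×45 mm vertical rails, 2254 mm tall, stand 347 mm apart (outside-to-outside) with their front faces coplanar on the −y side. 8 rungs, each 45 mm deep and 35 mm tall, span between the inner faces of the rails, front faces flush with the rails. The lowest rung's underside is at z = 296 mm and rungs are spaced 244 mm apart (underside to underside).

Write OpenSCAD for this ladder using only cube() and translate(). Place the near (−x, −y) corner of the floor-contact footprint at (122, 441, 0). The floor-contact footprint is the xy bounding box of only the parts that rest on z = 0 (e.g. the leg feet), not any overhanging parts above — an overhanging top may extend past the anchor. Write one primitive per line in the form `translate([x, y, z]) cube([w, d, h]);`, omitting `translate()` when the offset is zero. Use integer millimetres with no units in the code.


// rung span = 347 - 2*54 = 239
// rung[k] z = 296 + k*244
translate([122, 441, 0]) cube([54, 45, 2254]);
translate([415, 441, 0]) cube([54, 45, 2254]);
translate([176, 441, 296]) cube([239, 45, 35]);
translate([176, 441, 540]) cube([239, 45, 35]);
translate([176, 441, 784]) cube([239, 45, 35]);
translate([176, 441, 1028]) cube([239, 45, 35]);
translate([176, 441, 1272]) cube([239, 45, 35]);
translate([176, 441, 1516]) cube([239, 45, 35]);
translate([176, 441, 1760]) cube([239, 45, 35]);
translate([176, 441, 2004]) cube([239, 45, 35]);


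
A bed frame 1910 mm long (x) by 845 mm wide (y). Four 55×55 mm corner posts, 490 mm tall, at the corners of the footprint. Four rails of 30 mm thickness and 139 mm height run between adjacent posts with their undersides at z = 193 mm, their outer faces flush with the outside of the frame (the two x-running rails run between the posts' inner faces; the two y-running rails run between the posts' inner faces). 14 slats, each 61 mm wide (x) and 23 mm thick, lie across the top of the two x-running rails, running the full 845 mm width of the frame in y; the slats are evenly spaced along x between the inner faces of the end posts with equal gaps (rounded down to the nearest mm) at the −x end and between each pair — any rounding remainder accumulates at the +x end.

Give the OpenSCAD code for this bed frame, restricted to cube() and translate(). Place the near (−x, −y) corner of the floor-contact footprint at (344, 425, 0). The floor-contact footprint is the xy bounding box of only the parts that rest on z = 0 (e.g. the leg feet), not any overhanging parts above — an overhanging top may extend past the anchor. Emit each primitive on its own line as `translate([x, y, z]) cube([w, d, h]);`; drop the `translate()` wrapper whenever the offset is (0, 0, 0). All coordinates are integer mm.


translate([344, 425, 0]) cube([55, 55, 490]);
translate([344, 1215, 0]) cube([55, 55, 490]);
translate([2199, 425, 0]) cube([55, 55, 490]);
translate([2199, 1215, 0]) cube([55, 55, 490]);
translate([399, 425, 193]) cube([1800, 30, 139]);
translate([399, 1240, 193]) cube([1800, 30, 139]);
translate([344, 480, 193]) cube([30, 735, 139]);
translate([2224, 480, 193]) cube([30, 735, 139]);
translate([462, 425, 332]) cube([61, 845, 23]);
translate([586, 425, 332]) cube([61, 845, 23]);
translate([710, 425, 332]) cube([61, 845, 23]);
translate([834, 425, 332]) cube([61, 845, 23]);
translate([958, 425, 332]) cube([61, 845, 23]);
translate([1082, 425, 332]) cube([61, 845, 23]);
translate([1206, 425, 332]) cube([61, 845, 23]);
translate([1330, 425, 332]) cube([61, 845, 23]);
translate([1454, 425, 332]) cube([61, 845, 23]);
translate([1578, 425, 332]) cube([61, 845, 23]);
translate([1702, 425, 332]) cube([61, 845, 23]);
translate([1826, 425, 332]) cube([61, 845, 23]);
translate([1950, 425, 332]) cube([61, 845, 23]);
translate([2074, 425, 332]) cube([61, 845, 23]);


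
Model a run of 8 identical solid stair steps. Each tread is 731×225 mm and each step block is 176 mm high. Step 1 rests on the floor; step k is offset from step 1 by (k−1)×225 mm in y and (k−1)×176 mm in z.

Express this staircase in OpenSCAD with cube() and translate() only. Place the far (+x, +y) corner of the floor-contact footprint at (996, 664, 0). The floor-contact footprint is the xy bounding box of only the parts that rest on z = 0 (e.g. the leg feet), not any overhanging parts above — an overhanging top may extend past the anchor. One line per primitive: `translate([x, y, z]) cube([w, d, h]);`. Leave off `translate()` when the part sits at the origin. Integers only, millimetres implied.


translate([265, 439, 0]) cube([731, 225, 176]);
translate([265, 664, 176]) cube([731, 225, 176]);
translate([265, 889, 352]) cube([731, 225, 176]);
translate([265, 1114, 528]) cube([731, 225, 176]);
translate([265, 1339, 704]) cube([731, 225, 176]);
translate([265, 1564, 880]) cube([731, 225, 176]);
translate([265, 1789, 1056]) cube([731, 225, 176]);
translate([265, 2014, 1232]) cube([731, 225, 176]);


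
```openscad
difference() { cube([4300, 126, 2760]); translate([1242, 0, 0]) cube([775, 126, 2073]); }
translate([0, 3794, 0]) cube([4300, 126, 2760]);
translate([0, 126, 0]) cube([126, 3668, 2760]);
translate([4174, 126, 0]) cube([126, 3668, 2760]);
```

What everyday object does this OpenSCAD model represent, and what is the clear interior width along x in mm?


A single room. The interior width is 4048 mm.

Four walls enclosing a rectangle with a door in the front wall — a room. Outside width 4300 minus two 126 mm walls gives 4048 mm.


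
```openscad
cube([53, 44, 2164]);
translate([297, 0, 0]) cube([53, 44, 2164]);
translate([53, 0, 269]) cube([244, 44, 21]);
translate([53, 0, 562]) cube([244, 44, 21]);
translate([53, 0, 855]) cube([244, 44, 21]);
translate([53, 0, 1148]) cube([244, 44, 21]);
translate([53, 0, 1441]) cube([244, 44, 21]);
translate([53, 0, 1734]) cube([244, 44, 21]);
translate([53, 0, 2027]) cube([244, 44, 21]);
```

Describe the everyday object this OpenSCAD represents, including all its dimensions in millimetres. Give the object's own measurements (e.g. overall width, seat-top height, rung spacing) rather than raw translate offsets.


A straight ladder. Two 53×44 mm vertical rails, 2164 mm tall, stand 350 mm apart (outside-to-outside) with their front faces coplanar on the −y side. 7 rungs, each 44 mm deep and 21 mm tall, span between the inner faces of the rails, front faces flush with the rails. The lowest rung's underside is at z = 269 mm and rungs are spaced 293 mm apart (underside to underside).


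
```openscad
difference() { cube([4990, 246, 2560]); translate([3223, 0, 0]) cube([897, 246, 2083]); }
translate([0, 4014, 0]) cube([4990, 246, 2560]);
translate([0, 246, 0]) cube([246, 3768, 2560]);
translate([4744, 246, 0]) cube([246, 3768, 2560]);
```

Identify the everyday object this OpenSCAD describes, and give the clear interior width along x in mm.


A single room. The interior width is 4498 mm.

Four walls enclosing a rectangle with a door in the front wall — a room. Outside width 4990 minus two 246 mm walls gives 4498 mm.


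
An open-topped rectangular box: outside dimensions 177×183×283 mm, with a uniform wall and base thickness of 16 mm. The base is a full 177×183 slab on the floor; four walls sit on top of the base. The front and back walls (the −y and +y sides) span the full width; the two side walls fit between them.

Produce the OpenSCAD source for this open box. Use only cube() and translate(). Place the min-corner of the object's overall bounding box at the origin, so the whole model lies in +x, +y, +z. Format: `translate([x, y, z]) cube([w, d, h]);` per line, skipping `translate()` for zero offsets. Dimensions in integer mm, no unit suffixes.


cube([177, 183, 16]);
translate([0, 0, 16]) cube([177, 16, 267]);
translate([0, 167, 16]) cube([177, 16, 267]);
translate([0, 16, 16]) cube([16, 151, 267]);
translate([161, 16, 16]) cube([16, 151, 267]);


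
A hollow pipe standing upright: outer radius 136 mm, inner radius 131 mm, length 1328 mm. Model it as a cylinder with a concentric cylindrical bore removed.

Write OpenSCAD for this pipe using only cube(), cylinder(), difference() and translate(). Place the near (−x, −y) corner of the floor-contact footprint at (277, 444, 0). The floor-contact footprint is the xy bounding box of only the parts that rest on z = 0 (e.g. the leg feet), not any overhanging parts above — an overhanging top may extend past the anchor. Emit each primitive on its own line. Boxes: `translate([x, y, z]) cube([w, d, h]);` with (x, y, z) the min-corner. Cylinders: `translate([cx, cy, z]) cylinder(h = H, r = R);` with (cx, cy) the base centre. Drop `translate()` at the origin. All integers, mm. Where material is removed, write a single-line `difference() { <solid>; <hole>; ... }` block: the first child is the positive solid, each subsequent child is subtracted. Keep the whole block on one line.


difference() { translate([413, 580, 0]) cylinder(h = 1328, r = 136); translate([413, 580, 0]) cylinder(h = 1328, r = 131); }
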